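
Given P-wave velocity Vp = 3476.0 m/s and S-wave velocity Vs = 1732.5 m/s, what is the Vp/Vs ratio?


Vp/Vs = 3476.0 / 1732.5
= 2.0063

2.0063


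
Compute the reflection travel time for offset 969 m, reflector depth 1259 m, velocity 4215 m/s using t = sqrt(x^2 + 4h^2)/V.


x^2 + 4h^2 = 969^2 + 4*1259^2 = 938961 + 6340324 = 7279285
sqrt(7279285) = 2698.015
t = 2698.015 / 4215 = 0.6401 s

0.6401


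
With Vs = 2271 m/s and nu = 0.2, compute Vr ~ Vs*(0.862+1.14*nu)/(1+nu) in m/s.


Numerator factor = 0.862 + 1.14*0.2 = 1.09
Denominator = 1 + 0.2 = 1.2
Vr = 2271 * 1.09 / 1.2 = 2062.82 m/s

2062.82


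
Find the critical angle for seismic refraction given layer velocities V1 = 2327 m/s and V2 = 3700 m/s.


V1/V2 = 2327/3700 = 0.628919
theta_c = arcsin(0.628919) = 38.9704 degrees

38.9704


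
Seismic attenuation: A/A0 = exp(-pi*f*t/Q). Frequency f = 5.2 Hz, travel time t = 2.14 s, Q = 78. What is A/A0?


pi*f*t/Q = pi*5.2*2.14/78 = 0.448201
A/A0 = exp(-0.448201) = 0.638777

0.638777


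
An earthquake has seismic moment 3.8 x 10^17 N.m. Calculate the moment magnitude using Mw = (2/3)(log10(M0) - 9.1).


log10(M0) = log10(3.8 x 10^17) = 17.5798
Mw = 2/3 * (17.5798 - 9.1)
= 2/3 * 8.4798
= 5.65

5.65


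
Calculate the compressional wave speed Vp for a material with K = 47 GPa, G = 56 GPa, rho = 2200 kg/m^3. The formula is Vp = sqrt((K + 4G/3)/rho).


First compute the effective modulus:
K + 4G/3 = 47e9 + 4*56e9/3 = 121666666666.67 Pa
Then divide by density:
121666666666.67 / 2200 = 55303030.303 Pa/(kg/m^3)
Take the square root:
Vp = sqrt(55303030.303) = 7436.6 m/s

7436.6


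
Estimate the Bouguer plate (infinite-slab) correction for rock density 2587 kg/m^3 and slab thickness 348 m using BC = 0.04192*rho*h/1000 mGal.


BC = 0.04192 * rho * h / 1000
= 0.04192 * 2587 * 348 / 1000
= 37.7396 mGal

37.7396


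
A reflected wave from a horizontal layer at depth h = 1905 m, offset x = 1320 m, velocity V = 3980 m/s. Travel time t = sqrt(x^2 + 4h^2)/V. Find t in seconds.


x^2 + 4h^2 = 1320^2 + 4*1905^2 = 1742400 + 14516100 = 16258500
sqrt(16258500) = 4032.183
t = 4032.183 / 3980 = 1.0131 s

1.0131


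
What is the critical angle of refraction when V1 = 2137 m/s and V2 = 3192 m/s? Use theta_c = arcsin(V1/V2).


V1/V2 = 2137/3192 = 0.669486
theta_c = arcsin(0.669486) = 42.0274 degrees

42.0274


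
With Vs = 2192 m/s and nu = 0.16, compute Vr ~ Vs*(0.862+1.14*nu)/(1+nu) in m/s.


Numerator factor = 0.862 + 1.14*0.16 = 1.0444
Denominator = 1 + 0.16 = 1.16
Vr = 2192 * 1.0444 / 1.16 = 1973.56 m/s

1973.56


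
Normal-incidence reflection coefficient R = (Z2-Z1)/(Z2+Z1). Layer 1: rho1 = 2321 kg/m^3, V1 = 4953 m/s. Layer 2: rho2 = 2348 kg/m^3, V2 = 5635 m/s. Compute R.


Z1 = 2321 * 4953 = 11495913
Z2 = 2348 * 5635 = 13230980
R = (13230980 - 11495913) / (13230980 + 11495913) = 1735067 / 24726893 = 0.0702

0.0702


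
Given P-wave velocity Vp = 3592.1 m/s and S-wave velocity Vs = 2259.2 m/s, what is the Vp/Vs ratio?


Vp/Vs = 3592.1 / 2259.2
= 1.59

1.59


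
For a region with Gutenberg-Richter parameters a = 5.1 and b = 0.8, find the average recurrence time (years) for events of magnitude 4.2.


log10(N) = 5.1 - 0.8*4.2 = 1.74
N = 10^1.74 = 54.954087
T = 1/N = 1/54.954087 = 0.0182 years

0.0182


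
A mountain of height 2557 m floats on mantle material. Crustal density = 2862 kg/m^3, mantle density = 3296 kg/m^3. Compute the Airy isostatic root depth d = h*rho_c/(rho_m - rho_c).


rho_m - rho_c = 3296 - 2862 = 434
d = 2557 * 2862 / 434
= 7318134 / 434
= 16862.06 m

16862.06


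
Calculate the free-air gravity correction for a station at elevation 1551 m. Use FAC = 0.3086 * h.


FAC = 0.3086 * h
= 0.3086 * 1551
= 478.6386 mGal

478.6386


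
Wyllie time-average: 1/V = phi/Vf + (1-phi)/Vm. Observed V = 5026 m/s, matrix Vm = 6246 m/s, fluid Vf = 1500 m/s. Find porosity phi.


1/V - 1/Vm = 1/5026 - 1/6246 = 3.886e-05
1/Vf - 1/Vm = 1/1500 - 1/6246 = 0.00050656
phi = 3.886e-05 / 0.00050656 = 0.0767

0.0767


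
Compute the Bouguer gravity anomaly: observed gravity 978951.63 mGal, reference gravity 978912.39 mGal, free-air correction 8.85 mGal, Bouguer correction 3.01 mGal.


BA = g_obs - g_ref + FAC - BC
= 978951.63 - 978912.39 + 8.85 - 3.01
= 45.08 mGal

45.08


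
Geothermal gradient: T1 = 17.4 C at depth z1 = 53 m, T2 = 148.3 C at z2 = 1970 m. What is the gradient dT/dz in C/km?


dT = 148.3 - 17.4 = 130.9 C
dz = 1970 - 53 = 1917 m
gradient = dT/dz * 1000 = 130.9/1917 * 1000 = 68.2838 C/km

68.2838


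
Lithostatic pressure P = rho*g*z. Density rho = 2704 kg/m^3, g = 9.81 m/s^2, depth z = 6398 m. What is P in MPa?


P = rho * g * z / 1e6
= 2704 * 9.81 * 6398 / 1e6
= 169714883.52 / 1e6
= 169.7149 MPa

169.7149


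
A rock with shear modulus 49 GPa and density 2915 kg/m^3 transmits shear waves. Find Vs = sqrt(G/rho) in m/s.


Convert G to Pa: G = 49e9 Pa
Compute G/rho = 49e9 / 2915 = 16809605.4889
Vs = sqrt(16809605.4889) = 4099.95 m/s

4099.95


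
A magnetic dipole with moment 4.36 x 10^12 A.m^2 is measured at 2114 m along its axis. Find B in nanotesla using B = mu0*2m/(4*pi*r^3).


m = 4.36 x 10^12 = 4360000000000 A.m^2
2m = 8720000000000 A.m^2
r^3 = 2114^3 = 9447457544
B = (4pi*10^-7) * 8720000000000 / (4*pi * 9447457544) * 1e9
= 10957875.175721 / 118720252861.33 * 1e9
= 92299.9649 nT

92299.9649


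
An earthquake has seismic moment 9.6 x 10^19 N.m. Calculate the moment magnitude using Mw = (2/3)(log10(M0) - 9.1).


log10(M0) = log10(9.6 x 10^19) = 19.9823
Mw = 2/3 * (19.9823 - 9.1)
= 2/3 * 10.8823
= 7.25

7.25


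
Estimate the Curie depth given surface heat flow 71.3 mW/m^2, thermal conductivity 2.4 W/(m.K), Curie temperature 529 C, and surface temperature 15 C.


T_Curie - T_surf = 529 - 15 = 514 C
Convert q to W/m^2: 71.3 mW/m^2 = 0.0713 W/m^2
d = 514 * 2.4 / 0.0713 = 17301.54 m

17301.54


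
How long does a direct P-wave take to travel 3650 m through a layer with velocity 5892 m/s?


t = x / V
= 3650 / 5892
= 0.6195 s

0.6195


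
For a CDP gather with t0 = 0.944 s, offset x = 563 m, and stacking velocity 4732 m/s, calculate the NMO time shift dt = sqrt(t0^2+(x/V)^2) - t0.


x/Vnmo = 563/4732 = 0.118977
(x/Vnmo)^2 = 0.014156
t0^2 = 0.891136
sqrt(0.891136 + 0.014156) = 0.951468
dt = 0.951468 - 0.944 = 0.007468

0.007468


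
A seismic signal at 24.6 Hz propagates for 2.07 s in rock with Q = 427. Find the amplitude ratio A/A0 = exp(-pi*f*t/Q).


pi*f*t/Q = pi*24.6*2.07/427 = 0.374651
A/A0 = exp(-0.374651) = 0.687529

0.687529


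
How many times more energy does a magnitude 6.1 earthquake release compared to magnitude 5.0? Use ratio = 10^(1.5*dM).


M2 - M1 = 6.1 - 5.0 = 1.1
1.5 * 1.1 = 1.65
ratio = 10^1.65 = 44.67

44.67


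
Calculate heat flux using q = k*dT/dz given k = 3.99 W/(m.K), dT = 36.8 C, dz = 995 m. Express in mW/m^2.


q = k * dT / dz * 1000
= 3.99 * 36.8 / 995 * 1000
= 0.14757 * 1000
= 147.5698 mW/m^2

147.5698


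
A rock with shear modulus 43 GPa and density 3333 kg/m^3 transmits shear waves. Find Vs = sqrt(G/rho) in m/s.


Convert G to Pa: G = 43e9 Pa
Compute G/rho = 43e9 / 3333 = 12901290.129
Vs = sqrt(12901290.129) = 3591.84 m/s

3591.84


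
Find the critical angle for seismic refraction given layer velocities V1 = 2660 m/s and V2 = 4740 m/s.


V1/V2 = 2660/4740 = 0.561181
theta_c = arcsin(0.561181) = 34.1375 degrees

34.1375


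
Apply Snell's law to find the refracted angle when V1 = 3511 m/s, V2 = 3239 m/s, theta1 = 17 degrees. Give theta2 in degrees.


sin(theta1) = sin(17 deg) = 0.292372
sin(theta2) = V2/V1 * sin(theta1) = 3239/3511 * 0.292372 = 0.269721
theta2 = arcsin(0.269721) = 15.6477 degrees

15.6477


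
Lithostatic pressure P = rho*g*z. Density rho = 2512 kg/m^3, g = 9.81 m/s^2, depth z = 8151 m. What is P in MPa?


P = rho * g * z / 1e6
= 2512 * 9.81 * 8151 / 1e6
= 200862810.72 / 1e6
= 200.8628 MPa

200.8628


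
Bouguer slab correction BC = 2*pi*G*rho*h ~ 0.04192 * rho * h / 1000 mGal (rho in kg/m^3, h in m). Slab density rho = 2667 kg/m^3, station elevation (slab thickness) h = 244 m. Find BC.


BC = 0.04192 * rho * h / 1000
= 0.04192 * 2667 * 244 / 1000
= 27.2794 mGal

27.2794


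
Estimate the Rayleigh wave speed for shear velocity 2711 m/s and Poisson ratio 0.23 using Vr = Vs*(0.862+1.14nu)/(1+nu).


Numerator factor = 0.862 + 1.14*0.23 = 1.1242
Denominator = 1 + 0.23 = 1.23
Vr = 2711 * 1.1242 / 1.23 = 2477.81 m/s

2477.81


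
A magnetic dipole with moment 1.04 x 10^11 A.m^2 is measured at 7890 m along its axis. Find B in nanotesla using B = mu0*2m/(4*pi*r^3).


m = 1.04 x 10^11 = 104000000000 A.m^2
2m = 208000000000 A.m^2
r^3 = 7890^3 = 491169069000
B = (4pi*10^-7) * 208000000000 / (4*pi * 491169069000) * 1e9
= 261380.508779 / 6172212555363.75 * 1e9
= 42.3479 nT

42.3479


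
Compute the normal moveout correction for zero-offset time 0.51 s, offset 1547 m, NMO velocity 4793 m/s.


x/Vnmo = 1547/4793 = 0.322762
(x/Vnmo)^2 = 0.104176
t0^2 = 0.2601
sqrt(0.2601 + 0.104176) = 0.603552
dt = 0.603552 - 0.51 = 0.093552

0.093552


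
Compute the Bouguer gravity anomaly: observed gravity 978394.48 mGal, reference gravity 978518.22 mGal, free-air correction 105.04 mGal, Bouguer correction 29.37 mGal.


BA = g_obs - g_ref + FAC - BC
= 978394.48 - 978518.22 + 105.04 - 29.37
= -48.07 mGal

-48.07


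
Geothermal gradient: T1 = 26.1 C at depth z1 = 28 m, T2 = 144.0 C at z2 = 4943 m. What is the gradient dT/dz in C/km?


dT = 144.0 - 26.1 = 117.9 C
dz = 4943 - 28 = 4915 m
gradient = dT/dz * 1000 = 117.9/4915 * 1000 = 23.9878 C/km

23.9878


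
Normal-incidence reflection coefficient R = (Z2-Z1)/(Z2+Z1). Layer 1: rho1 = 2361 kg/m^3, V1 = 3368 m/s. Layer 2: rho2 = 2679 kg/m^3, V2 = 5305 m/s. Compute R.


Z1 = 2361 * 3368 = 7951848
Z2 = 2679 * 5305 = 14212095
R = (14212095 - 7951848) / (14212095 + 7951848) = 6260247 / 22163943 = 0.2825

0.2825


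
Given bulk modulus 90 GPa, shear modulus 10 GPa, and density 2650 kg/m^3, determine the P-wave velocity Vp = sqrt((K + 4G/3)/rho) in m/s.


First compute the effective modulus:
K + 4G/3 = 90e9 + 4*10e9/3 = 103333333333.33 Pa
Then divide by density:
103333333333.33 / 2650 = 38993710.6918 Pa/(kg/m^3)
Take the square root:
Vp = sqrt(38993710.6918) = 6244.49 m/s

6244.49


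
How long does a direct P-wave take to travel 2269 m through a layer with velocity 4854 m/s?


t = x / V
= 2269 / 4854
= 0.4674 s

0.4674


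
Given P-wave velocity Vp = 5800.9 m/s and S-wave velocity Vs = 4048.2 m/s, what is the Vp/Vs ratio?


Vp/Vs = 5800.9 / 4048.2
= 1.433

1.433


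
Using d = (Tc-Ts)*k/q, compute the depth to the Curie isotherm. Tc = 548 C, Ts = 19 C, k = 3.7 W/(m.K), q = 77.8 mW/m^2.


T_Curie - T_surf = 548 - 19 = 529 C
Convert q to W/m^2: 77.8 mW/m^2 = 0.0778 W/m^2
d = 529 * 3.7 / 0.0778 = 25158.1 m

25158.1


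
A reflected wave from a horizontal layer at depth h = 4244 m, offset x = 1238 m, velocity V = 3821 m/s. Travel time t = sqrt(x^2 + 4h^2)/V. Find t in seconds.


x^2 + 4h^2 = 1238^2 + 4*4244^2 = 1532644 + 72046144 = 73578788
sqrt(73578788) = 8577.8079
t = 8577.8079 / 3821 = 2.2449 s

2.2449


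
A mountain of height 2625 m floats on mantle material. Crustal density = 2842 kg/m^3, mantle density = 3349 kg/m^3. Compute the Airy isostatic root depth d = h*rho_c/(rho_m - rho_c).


rho_m - rho_c = 3349 - 2842 = 507
d = 2625 * 2842 / 507
= 7460250 / 507
= 14714.5 m

14714.5


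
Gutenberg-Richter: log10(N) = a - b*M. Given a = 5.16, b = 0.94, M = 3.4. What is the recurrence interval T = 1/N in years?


log10(N) = 5.16 - 0.94*3.4 = 1.964
N = 10^1.964 = 92.044957
T = 1/N = 1/92.044957 = 0.0109 years

0.0109


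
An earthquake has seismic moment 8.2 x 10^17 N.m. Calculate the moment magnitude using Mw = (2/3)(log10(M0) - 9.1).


log10(M0) = log10(8.2 x 10^17) = 17.9138
Mw = 2/3 * (17.9138 - 9.1)
= 2/3 * 8.8138
= 5.88

5.88


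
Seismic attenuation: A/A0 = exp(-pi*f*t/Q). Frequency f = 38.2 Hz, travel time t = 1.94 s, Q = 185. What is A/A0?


pi*f*t/Q = pi*38.2*1.94/185 = 1.258471
A/A0 = exp(-1.258471) = 0.284088

0.284088


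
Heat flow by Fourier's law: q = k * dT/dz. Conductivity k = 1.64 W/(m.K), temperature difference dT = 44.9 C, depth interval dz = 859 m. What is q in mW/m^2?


q = k * dT / dz * 1000
= 1.64 * 44.9 / 859 * 1000
= 0.085723 * 1000
= 85.7229 mW/m^2

85.7229


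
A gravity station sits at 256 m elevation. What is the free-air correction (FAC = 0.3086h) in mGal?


FAC = 0.3086 * h
= 0.3086 * 256
= 79.0016 mGal

79.0016


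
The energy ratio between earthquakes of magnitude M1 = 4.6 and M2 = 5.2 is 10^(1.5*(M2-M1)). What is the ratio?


M2 - M1 = 5.2 - 4.6 = 0.6
1.5 * 0.6 = 0.9
ratio = 10^0.9 = 7.94

7.94


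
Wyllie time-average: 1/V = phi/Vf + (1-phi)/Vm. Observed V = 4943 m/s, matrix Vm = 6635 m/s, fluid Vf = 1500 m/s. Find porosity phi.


1/V - 1/Vm = 1/4943 - 1/6635 = 5.159e-05
1/Vf - 1/Vm = 1/1500 - 1/6635 = 0.00051595
phi = 5.159e-05 / 0.00051595 = 0.1

0.1


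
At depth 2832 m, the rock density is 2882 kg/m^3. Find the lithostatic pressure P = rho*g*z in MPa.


P = rho * g * z / 1e6
= 2882 * 9.81 * 2832 / 1e6
= 80067493.44 / 1e6
= 80.0675 MPa

80.0675


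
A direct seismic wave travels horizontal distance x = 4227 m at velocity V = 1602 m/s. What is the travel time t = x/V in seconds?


t = x / V
= 4227 / 1602
= 2.6386 s

2.6386


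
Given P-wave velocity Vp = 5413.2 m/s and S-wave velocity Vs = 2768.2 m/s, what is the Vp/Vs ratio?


Vp/Vs = 5413.2 / 2768.2
= 1.9555

1.9555


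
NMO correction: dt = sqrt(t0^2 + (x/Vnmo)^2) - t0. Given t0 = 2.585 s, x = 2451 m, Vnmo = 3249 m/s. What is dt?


x/Vnmo = 2451/3249 = 0.754386
(x/Vnmo)^2 = 0.569098
t0^2 = 6.682225
sqrt(6.682225 + 0.569098) = 2.692828
dt = 2.692828 - 2.585 = 0.107828

0.107828


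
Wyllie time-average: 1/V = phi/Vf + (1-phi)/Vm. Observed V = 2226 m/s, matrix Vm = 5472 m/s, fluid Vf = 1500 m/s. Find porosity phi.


1/V - 1/Vm = 1/2226 - 1/5472 = 0.00026649
1/Vf - 1/Vm = 1/1500 - 1/5472 = 0.00048392
phi = 0.00026649 / 0.00048392 = 0.5507

0.5507


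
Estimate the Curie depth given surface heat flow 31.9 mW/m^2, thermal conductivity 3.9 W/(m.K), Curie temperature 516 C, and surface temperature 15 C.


T_Curie - T_surf = 516 - 15 = 501 C
Convert q to W/m^2: 31.9 mW/m^2 = 0.0319 W/m^2
d = 501 * 3.9 / 0.0319 = 61250.78 m

61250.78


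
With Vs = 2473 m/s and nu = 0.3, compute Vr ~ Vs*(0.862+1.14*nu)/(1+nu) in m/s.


Numerator factor = 0.862 + 1.14*0.3 = 1.204
Denominator = 1 + 0.3 = 1.3
Vr = 2473 * 1.204 / 1.3 = 2290.38 m/s

2290.38


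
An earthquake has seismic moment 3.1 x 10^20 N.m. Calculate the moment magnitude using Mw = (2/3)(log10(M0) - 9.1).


log10(M0) = log10(3.1 x 10^20) = 20.4914
Mw = 2/3 * (20.4914 - 9.1)
= 2/3 * 11.3914
= 7.59

7.59


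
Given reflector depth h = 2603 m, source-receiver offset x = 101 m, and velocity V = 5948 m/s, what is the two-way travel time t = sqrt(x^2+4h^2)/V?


x^2 + 4h^2 = 101^2 + 4*2603^2 = 10201 + 27102436 = 27112637
sqrt(27112637) = 5206.9796
t = 5206.9796 / 5948 = 0.8754 s

0.8754


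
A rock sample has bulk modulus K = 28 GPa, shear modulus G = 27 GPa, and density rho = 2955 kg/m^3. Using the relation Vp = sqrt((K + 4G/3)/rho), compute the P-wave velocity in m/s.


First compute the effective modulus:
K + 4G/3 = 28e9 + 4*27e9/3 = 64000000000.0 Pa
Then divide by density:
64000000000.0 / 2955 = 21658206.4298 Pa/(kg/m^3)
Take the square root:
Vp = sqrt(21658206.4298) = 4653.84 m/s

4653.84


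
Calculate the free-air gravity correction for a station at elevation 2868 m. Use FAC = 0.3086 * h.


FAC = 0.3086 * h
= 0.3086 * 2868
= 885.0648 mGal

885.0648


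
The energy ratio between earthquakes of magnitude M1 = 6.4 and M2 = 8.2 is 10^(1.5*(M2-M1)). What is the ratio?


M2 - M1 = 8.2 - 6.4 = 1.8
1.5 * 1.8 = 2.7
ratio = 10^2.7 = 501.19

501.19


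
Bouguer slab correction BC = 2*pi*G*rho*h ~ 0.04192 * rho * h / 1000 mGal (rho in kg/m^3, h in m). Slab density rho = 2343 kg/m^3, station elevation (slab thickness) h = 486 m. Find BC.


BC = 0.04192 * rho * h / 1000
= 0.04192 * 2343 * 486 / 1000
= 47.7342 mGal

47.7342


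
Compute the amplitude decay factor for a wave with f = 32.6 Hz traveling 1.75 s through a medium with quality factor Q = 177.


pi*f*t/Q = pi*32.6*1.75/177 = 1.012587
A/A0 = exp(-1.012587) = 0.363278

0.363278


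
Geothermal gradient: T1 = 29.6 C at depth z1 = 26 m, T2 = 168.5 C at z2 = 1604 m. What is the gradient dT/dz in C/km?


dT = 168.5 - 29.6 = 138.9 C
dz = 1604 - 26 = 1578 m
gradient = dT/dz * 1000 = 138.9/1578 * 1000 = 88.0228 C/km

88.0228


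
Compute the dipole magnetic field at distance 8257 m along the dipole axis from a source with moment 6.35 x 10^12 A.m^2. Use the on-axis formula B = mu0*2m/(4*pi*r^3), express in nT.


m = 6.35 x 10^12 = 6350000000000 A.m^2
2m = 12700000000000 A.m^2
r^3 = 8257^3 = 562946150593
B = (4pi*10^-7) * 12700000000000 / (4*pi * 562946150593) * 1e9
= 15959290.680236 / 7074189964278.49 * 1e9
= 2255.9884 nT

2255.9884


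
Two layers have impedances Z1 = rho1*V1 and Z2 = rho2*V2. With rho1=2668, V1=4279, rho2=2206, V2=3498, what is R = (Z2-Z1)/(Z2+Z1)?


Z1 = 2668 * 4279 = 11416372
Z2 = 2206 * 3498 = 7716588
R = (7716588 - 11416372) / (7716588 + 11416372) = -3699784 / 19132960 = -0.1934

-0.1934


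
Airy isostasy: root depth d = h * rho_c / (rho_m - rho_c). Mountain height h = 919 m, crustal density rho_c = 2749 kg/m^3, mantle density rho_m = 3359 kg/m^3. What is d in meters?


rho_m - rho_c = 3359 - 2749 = 610
d = 919 * 2749 / 610
= 2526331 / 610
= 4141.53 m

4141.53


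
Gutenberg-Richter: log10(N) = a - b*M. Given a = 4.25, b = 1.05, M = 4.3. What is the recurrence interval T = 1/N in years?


log10(N) = 4.25 - 1.05*4.3 = -0.265
N = 10^-0.265 = 0.54325
T = 1/N = 1/0.54325 = 1.8408 years

1.8408


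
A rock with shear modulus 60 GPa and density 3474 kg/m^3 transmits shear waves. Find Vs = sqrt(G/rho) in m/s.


Convert G to Pa: G = 60e9 Pa
Compute G/rho = 60e9 / 3474 = 17271157.1675
Vs = sqrt(17271157.1675) = 4155.86 m/s

4155.86


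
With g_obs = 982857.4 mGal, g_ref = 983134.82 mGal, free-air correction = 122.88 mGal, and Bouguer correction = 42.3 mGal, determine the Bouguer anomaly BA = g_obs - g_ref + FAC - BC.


BA = g_obs - g_ref + FAC - BC
= 982857.4 - 983134.82 + 122.88 - 42.3
= -196.84 mGal

-196.84


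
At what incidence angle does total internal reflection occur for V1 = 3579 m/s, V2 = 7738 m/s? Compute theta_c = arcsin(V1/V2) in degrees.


V1/V2 = 3579/7738 = 0.462523
theta_c = arcsin(0.462523) = 27.55 degrees

27.55


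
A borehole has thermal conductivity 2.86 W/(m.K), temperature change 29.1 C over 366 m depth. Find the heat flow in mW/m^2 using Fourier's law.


q = k * dT / dz * 1000
= 2.86 * 29.1 / 366 * 1000
= 0.227393 * 1000
= 227.3934 mW/m^2

227.3934


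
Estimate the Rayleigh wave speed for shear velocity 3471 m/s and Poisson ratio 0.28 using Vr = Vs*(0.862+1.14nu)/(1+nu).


Numerator factor = 0.862 + 1.14*0.28 = 1.1812
Denominator = 1 + 0.28 = 1.28
Vr = 3471 * 1.1812 / 1.28 = 3203.08 m/s

3203.08


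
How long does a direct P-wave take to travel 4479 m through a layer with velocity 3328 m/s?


t = x / V
= 4479 / 3328
= 1.3459 s

1.3459


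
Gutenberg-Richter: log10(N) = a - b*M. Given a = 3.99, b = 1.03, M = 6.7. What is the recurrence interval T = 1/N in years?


log10(N) = 3.99 - 1.03*6.7 = -2.911
N = 10^-2.911 = 0.001227
T = 1/N = 1/0.001227 = 814.7043 years

814.7043


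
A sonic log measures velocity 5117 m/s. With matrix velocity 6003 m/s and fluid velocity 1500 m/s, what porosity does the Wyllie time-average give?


1/V - 1/Vm = 1/5117 - 1/6003 = 2.884e-05
1/Vf - 1/Vm = 1/1500 - 1/6003 = 0.00050008
phi = 2.884e-05 / 0.00050008 = 0.0577

0.0577


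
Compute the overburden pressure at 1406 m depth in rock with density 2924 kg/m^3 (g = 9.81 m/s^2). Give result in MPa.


P = rho * g * z / 1e6
= 2924 * 9.81 * 1406 / 1e6
= 40330322.64 / 1e6
= 40.3303 MPa

40.3303


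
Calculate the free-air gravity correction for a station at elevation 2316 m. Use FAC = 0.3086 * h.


FAC = 0.3086 * h
= 0.3086 * 2316
= 714.7176 mGal

714.7176


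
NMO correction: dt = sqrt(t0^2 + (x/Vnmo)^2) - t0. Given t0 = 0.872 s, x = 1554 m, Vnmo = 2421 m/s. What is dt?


x/Vnmo = 1554/2421 = 0.641884
(x/Vnmo)^2 = 0.412014
t0^2 = 0.760384
sqrt(0.760384 + 0.412014) = 1.082773
dt = 1.082773 - 0.872 = 0.210773

0.210773


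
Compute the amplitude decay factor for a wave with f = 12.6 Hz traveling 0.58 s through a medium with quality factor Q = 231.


pi*f*t/Q = pi*12.6*0.58/231 = 0.099389
A/A0 = exp(-0.099389) = 0.905391

0.905391


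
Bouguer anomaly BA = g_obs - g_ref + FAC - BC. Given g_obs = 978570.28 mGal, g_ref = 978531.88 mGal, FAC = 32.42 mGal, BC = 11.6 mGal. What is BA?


BA = g_obs - g_ref + FAC - BC
= 978570.28 - 978531.88 + 32.42 - 11.6
= 59.22 mGal

59.22


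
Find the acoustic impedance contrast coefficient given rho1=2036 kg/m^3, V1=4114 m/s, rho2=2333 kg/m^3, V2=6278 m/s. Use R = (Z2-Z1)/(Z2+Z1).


Z1 = 2036 * 4114 = 8376104
Z2 = 2333 * 6278 = 14646574
R = (14646574 - 8376104) / (14646574 + 8376104) = 6270470 / 23022678 = 0.2724

0.2724


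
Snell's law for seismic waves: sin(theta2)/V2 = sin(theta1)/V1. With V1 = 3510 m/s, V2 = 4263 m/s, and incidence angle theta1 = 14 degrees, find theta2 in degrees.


sin(theta1) = sin(14 deg) = 0.241922
sin(theta2) = V2/V1 * sin(theta1) = 4263/3510 * 0.241922 = 0.293821
theta2 = arcsin(0.293821) = 17.0869 degrees

17.0869


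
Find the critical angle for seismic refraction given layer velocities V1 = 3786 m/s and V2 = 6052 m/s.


V1/V2 = 3786/6052 = 0.625578
theta_c = arcsin(0.625578) = 38.7246 degrees

38.7246


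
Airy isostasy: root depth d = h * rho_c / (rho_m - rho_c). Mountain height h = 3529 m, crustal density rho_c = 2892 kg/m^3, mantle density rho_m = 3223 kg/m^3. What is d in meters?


rho_m - rho_c = 3223 - 2892 = 331
d = 3529 * 2892 / 331
= 10205868 / 331
= 30833.44 m

30833.44


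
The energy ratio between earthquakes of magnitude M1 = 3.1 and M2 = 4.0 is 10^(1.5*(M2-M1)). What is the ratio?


M2 - M1 = 4.0 - 3.1 = 0.9
1.5 * 0.9 = 1.35
ratio = 10^1.35 = 22.39

22.39


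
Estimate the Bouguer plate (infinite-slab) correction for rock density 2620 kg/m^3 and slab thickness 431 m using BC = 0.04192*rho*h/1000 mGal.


BC = 0.04192 * rho * h / 1000
= 0.04192 * 2620 * 431 / 1000
= 47.3369 mGal

47.3369


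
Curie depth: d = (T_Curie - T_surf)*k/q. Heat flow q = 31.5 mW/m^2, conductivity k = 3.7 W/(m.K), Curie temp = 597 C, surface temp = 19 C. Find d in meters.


T_Curie - T_surf = 597 - 19 = 578 C
Convert q to W/m^2: 31.5 mW/m^2 = 0.0315 W/m^2
d = 578 * 3.7 / 0.0315 = 67892.06 m

67892.06


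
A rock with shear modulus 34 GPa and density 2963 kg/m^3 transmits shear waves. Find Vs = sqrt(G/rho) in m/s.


Convert G to Pa: G = 34e9 Pa
Compute G/rho = 34e9 / 2963 = 11474856.5643
Vs = sqrt(11474856.5643) = 3387.46 m/s

3387.46


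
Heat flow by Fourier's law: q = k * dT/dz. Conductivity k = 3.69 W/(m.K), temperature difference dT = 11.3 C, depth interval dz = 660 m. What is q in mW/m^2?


q = k * dT / dz * 1000
= 3.69 * 11.3 / 660 * 1000
= 0.063177 * 1000
= 63.1773 mW/m^2

63.1773


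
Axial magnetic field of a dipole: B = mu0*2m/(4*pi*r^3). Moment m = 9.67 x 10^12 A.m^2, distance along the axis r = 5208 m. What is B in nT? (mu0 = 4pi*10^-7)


m = 9.67 x 10^12 = 9670000000000 A.m^2
2m = 19340000000000 A.m^2
r^3 = 5208^3 = 141257958912
B = (4pi*10^-7) * 19340000000000 / (4*pi * 141257958912) * 1e9
= 24303360.768171 / 1775099863916.11 * 1e9
= 13691.2639 nT

13691.2639


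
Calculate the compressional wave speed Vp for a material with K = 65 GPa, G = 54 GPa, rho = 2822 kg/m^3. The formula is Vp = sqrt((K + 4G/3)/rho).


First compute the effective modulus:
K + 4G/3 = 65e9 + 4*54e9/3 = 137000000000.0 Pa
Then divide by density:
137000000000.0 / 2822 = 48547129.6953 Pa/(kg/m^3)
Take the square root:
Vp = sqrt(48547129.6953) = 6967.58 m/s

6967.58


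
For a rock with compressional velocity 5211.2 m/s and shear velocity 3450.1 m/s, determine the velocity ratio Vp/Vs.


Vp/Vs = 5211.2 / 3450.1
= 1.5104

1.5104


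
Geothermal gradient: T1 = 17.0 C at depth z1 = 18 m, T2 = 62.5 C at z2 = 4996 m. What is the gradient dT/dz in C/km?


dT = 62.5 - 17.0 = 45.5 C
dz = 4996 - 18 = 4978 m
gradient = dT/dz * 1000 = 45.5/4978 * 1000 = 9.1402 C/km

9.1402


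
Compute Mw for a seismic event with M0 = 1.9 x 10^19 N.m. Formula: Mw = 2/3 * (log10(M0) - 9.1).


log10(M0) = log10(1.9 x 10^19) = 19.2788
Mw = 2/3 * (19.2788 - 9.1)
= 2/3 * 10.1788
= 6.79

6.79


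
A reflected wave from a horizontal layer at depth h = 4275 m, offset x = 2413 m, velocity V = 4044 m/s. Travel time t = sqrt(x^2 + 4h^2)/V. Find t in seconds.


x^2 + 4h^2 = 2413^2 + 4*4275^2 = 5822569 + 73102500 = 78925069
sqrt(78925069) = 8883.9782
t = 8883.9782 / 4044 = 2.1968 s

2.1968


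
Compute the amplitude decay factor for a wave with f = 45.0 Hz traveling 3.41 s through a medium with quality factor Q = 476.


pi*f*t/Q = pi*45.0*3.41/476 = 1.012768
A/A0 = exp(-1.012768) = 0.363212

0.363212


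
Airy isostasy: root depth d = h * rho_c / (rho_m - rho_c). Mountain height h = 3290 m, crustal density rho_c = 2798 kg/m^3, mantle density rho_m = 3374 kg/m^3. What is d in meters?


rho_m - rho_c = 3374 - 2798 = 576
d = 3290 * 2798 / 576
= 9205420 / 576
= 15981.63 m

15981.63


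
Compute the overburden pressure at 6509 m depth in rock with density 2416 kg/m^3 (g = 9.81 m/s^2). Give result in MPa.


P = rho * g * z / 1e6
= 2416 * 9.81 * 6509 / 1e6
= 154269548.64 / 1e6
= 154.2695 MPa

154.2695


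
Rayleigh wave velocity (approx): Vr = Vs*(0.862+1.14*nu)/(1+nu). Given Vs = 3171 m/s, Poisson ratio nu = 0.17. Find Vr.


Numerator factor = 0.862 + 1.14*0.17 = 1.0558
Denominator = 1 + 0.17 = 1.17
Vr = 3171 * 1.0558 / 1.17 = 2861.49 m/s

2861.49


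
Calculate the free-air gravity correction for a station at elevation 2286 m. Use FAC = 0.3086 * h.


FAC = 0.3086 * h
= 0.3086 * 2286
= 705.4596 mGal

705.4596


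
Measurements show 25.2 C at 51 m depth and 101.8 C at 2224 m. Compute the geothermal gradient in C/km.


dT = 101.8 - 25.2 = 76.6 C
dz = 2224 - 51 = 2173 m
gradient = dT/dz * 1000 = 76.6/2173 * 1000 = 35.2508 C/km

35.2508


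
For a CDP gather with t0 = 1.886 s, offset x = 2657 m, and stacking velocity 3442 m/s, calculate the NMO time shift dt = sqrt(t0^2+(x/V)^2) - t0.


x/Vnmo = 2657/3442 = 0.771935
(x/Vnmo)^2 = 0.595884
t0^2 = 3.556996
sqrt(3.556996 + 0.595884) = 2.037862
dt = 2.037862 - 1.886 = 0.151862

0.151862


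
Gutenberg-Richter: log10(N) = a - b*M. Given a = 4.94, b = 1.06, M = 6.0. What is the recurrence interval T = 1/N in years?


log10(N) = 4.94 - 1.06*6.0 = -1.42
N = 10^-1.42 = 0.038019
T = 1/N = 1/0.038019 = 26.3027 years

26.3027


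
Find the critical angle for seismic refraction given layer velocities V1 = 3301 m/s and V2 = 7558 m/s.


V1/V2 = 3301/7558 = 0.436756
theta_c = arcsin(0.436756) = 25.8971 degrees

25.8971


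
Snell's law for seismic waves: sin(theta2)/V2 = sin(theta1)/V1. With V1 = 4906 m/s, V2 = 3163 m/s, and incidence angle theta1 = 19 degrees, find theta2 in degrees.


sin(theta1) = sin(19 deg) = 0.325568
sin(theta2) = V2/V1 * sin(theta1) = 3163/4906 * 0.325568 = 0.209901
theta2 = arcsin(0.209901) = 12.1165 degrees

12.1165


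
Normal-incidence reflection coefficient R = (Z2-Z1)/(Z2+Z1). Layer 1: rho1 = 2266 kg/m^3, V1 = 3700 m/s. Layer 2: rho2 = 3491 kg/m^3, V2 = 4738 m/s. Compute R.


Z1 = 2266 * 3700 = 8384200
Z2 = 3491 * 4738 = 16540358
R = (16540358 - 8384200) / (16540358 + 8384200) = 8156158 / 24924558 = 0.3272

0.3272


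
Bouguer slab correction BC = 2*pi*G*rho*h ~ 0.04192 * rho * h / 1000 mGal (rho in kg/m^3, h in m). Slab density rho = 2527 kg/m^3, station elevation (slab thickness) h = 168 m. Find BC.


BC = 0.04192 * rho * h / 1000
= 0.04192 * 2527 * 168 / 1000
= 17.7965 mGal

17.7965


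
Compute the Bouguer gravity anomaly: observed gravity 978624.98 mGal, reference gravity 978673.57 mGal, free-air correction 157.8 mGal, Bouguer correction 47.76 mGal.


BA = g_obs - g_ref + FAC - BC
= 978624.98 - 978673.57 + 157.8 - 47.76
= 61.45 mGal

61.45


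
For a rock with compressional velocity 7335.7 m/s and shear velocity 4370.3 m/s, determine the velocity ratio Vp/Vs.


Vp/Vs = 7335.7 / 4370.3
= 1.6785

1.6785


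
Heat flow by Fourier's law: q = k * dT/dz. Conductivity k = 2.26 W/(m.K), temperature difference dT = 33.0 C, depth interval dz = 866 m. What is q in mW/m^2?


q = k * dT / dz * 1000
= 2.26 * 33.0 / 866 * 1000
= 0.08612 * 1000
= 86.1201 mW/m^2

86.1201


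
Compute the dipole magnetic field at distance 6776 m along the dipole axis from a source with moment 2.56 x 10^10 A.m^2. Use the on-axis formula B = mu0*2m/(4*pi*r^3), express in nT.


m = 2.56 x 10^10 = 25600000000 A.m^2
2m = 51200000000 A.m^2
r^3 = 6776^3 = 311114456576
B = (4pi*10^-7) * 51200000000 / (4*pi * 311114456576) * 1e9
= 64339.817546 / 3909579564818.97 * 1e9
= 16.457 nT

16.457


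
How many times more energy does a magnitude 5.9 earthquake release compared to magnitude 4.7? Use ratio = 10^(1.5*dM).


M2 - M1 = 5.9 - 4.7 = 1.2
1.5 * 1.2 = 1.8
ratio = 10^1.8 = 63.1

63.1


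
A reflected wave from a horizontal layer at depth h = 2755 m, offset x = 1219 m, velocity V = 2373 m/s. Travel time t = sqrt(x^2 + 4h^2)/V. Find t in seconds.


x^2 + 4h^2 = 1219^2 + 4*2755^2 = 1485961 + 30360100 = 31846061
sqrt(31846061) = 5643.2314
t = 5643.2314 / 2373 = 2.3781 s

2.3781


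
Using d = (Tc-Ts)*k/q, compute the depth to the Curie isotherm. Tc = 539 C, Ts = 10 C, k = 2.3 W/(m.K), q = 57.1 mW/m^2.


T_Curie - T_surf = 539 - 10 = 529 C
Convert q to W/m^2: 57.1 mW/m^2 = 0.0571 W/m^2
d = 529 * 2.3 / 0.0571 = 21308.23 m

21308.23


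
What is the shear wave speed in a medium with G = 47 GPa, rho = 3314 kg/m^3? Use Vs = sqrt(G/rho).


Convert G to Pa: G = 47e9 Pa
Compute G/rho = 47e9 / 3314 = 14182257.0911
Vs = sqrt(14182257.0911) = 3765.93 m/s

3765.93


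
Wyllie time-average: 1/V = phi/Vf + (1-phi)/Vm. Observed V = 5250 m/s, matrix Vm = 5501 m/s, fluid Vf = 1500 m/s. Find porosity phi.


1/V - 1/Vm = 1/5250 - 1/5501 = 8.69e-06
1/Vf - 1/Vm = 1/1500 - 1/5501 = 0.00048488
phi = 8.69e-06 / 0.00048488 = 0.0179

0.0179


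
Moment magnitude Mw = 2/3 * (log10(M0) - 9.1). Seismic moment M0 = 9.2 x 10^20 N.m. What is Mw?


log10(M0) = log10(9.2 x 10^20) = 20.9638
Mw = 2/3 * (20.9638 - 9.1)
= 2/3 * 11.8638
= 7.91

7.91


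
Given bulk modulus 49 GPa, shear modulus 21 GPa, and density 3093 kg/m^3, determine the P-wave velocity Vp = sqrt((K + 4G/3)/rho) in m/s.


First compute the effective modulus:
K + 4G/3 = 49e9 + 4*21e9/3 = 77000000000.0 Pa
Then divide by density:
77000000000.0 / 3093 = 24894924.022 Pa/(kg/m^3)
Take the square root:
Vp = sqrt(24894924.022) = 4989.48 m/s

4989.48


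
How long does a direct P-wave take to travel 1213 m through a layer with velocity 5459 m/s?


t = x / V
= 1213 / 5459
= 0.2222 s

0.2222


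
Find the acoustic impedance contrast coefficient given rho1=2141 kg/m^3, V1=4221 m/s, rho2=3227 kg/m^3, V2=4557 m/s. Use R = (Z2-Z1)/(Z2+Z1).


Z1 = 2141 * 4221 = 9037161
Z2 = 3227 * 4557 = 14705439
R = (14705439 - 9037161) / (14705439 + 9037161) = 5668278 / 23742600 = 0.2387

0.2387


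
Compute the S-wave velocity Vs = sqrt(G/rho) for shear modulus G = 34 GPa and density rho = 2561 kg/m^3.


Convert G to Pa: G = 34e9 Pa
Compute G/rho = 34e9 / 2561 = 13276064.0375
Vs = sqrt(13276064.0375) = 3643.63 m/s

3643.63


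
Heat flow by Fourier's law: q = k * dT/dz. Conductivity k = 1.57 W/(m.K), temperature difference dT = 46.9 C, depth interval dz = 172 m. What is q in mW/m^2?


q = k * dT / dz * 1000
= 1.57 * 46.9 / 172 * 1000
= 0.428099 * 1000
= 428.0988 mW/m^2

428.0988


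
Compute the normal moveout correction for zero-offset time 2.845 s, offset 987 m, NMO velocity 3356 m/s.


x/Vnmo = 987/3356 = 0.2941
(x/Vnmo)^2 = 0.086495
t0^2 = 8.094025
sqrt(8.094025 + 0.086495) = 2.860161
dt = 2.860161 - 2.845 = 0.015161

0.015161


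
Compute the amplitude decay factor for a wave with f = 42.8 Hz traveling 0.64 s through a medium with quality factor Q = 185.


pi*f*t/Q = pi*42.8*0.64/185 = 0.465159
A/A0 = exp(-0.465159) = 0.628035

0.628035


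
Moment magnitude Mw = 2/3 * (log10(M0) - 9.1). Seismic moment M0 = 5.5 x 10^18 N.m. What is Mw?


log10(M0) = log10(5.5 x 10^18) = 18.7404
Mw = 2/3 * (18.7404 - 9.1)
= 2/3 * 9.6404
= 6.43

6.43


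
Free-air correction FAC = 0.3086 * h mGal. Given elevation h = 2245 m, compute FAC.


FAC = 0.3086 * h
= 0.3086 * 2245
= 692.807 mGal

692.807


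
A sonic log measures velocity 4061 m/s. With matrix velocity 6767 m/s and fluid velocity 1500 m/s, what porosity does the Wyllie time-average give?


1/V - 1/Vm = 1/4061 - 1/6767 = 9.847e-05
1/Vf - 1/Vm = 1/1500 - 1/6767 = 0.00051889
phi = 9.847e-05 / 0.00051889 = 0.1898

0.1898


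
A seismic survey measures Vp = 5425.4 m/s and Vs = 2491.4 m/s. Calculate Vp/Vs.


Vp/Vs = 5425.4 / 2491.4
= 2.1777

2.1777


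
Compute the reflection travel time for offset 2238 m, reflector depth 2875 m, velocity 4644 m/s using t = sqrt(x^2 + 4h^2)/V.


x^2 + 4h^2 = 2238^2 + 4*2875^2 = 5008644 + 33062500 = 38071144
sqrt(38071144) = 6170.1818
t = 6170.1818 / 4644 = 1.3286 s

1.3286


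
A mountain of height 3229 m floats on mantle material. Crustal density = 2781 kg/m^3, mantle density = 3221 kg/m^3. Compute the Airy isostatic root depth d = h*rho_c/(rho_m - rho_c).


rho_m - rho_c = 3221 - 2781 = 440
d = 3229 * 2781 / 440
= 8979849 / 440
= 20408.75 m

20408.75


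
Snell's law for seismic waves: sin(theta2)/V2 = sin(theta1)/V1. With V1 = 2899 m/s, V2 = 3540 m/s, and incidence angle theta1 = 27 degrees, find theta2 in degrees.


sin(theta1) = sin(27 deg) = 0.45399
sin(theta2) = V2/V1 * sin(theta1) = 3540/2899 * 0.45399 = 0.554373
theta2 = arcsin(0.554373) = 33.6675 degrees

33.6675


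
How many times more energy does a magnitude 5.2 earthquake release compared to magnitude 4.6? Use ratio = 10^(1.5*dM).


M2 - M1 = 5.2 - 4.6 = 0.6
1.5 * 0.6 = 0.9
ratio = 10^0.9 = 7.94

7.94


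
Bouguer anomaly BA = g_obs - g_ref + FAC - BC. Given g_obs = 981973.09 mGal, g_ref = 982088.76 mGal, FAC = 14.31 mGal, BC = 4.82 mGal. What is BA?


BA = g_obs - g_ref + FAC - BC
= 981973.09 - 982088.76 + 14.31 - 4.82
= -106.18 mGal

-106.18


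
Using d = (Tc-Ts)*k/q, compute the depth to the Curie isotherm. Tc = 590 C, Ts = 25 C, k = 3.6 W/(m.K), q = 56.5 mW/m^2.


T_Curie - T_surf = 590 - 25 = 565 C
Convert q to W/m^2: 56.5 mW/m^2 = 0.0565 W/m^2
d = 565 * 3.6 / 0.0565 = 36000.0 m

36000.0


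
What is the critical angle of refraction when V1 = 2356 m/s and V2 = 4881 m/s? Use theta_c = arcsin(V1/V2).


V1/V2 = 2356/4881 = 0.482688
theta_c = arcsin(0.482688) = 28.8611 degrees

28.8611


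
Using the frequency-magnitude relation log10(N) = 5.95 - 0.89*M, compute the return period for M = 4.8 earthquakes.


log10(N) = 5.95 - 0.89*4.8 = 1.678
N = 10^1.678 = 47.643099
T = 1/N = 1/47.643099 = 0.021 years

0.021


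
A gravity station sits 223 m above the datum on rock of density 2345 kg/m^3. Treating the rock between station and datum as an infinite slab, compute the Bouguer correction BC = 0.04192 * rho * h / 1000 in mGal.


BC = 0.04192 * rho * h / 1000
= 0.04192 * 2345 * 223 / 1000
= 21.9214 mGal

21.9214


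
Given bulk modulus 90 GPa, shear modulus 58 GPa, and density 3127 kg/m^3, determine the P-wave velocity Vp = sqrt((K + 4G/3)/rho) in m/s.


First compute the effective modulus:
K + 4G/3 = 90e9 + 4*58e9/3 = 167333333333.33 Pa
Then divide by density:
167333333333.33 / 3127 = 53512418.7187 Pa/(kg/m^3)
Take the square root:
Vp = sqrt(53512418.7187) = 7315.22 m/s

7315.22


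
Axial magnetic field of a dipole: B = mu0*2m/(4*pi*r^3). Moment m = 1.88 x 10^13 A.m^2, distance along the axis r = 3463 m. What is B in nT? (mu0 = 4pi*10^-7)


m = 1.88 x 10^13 = 18800000000000 A.m^2
2m = 37600000000000 A.m^2
r^3 = 3463^3 = 41529573847
B = (4pi*10^-7) * 37600000000000 / (4*pi * 41529573847) * 1e9
= 47249553.50999 / 521876016417.8 * 1e9
= 90537.8903 nT

90537.8903


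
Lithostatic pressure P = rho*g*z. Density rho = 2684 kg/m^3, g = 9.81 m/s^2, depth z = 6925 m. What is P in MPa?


P = rho * g * z / 1e6
= 2684 * 9.81 * 6925 / 1e6
= 182335527.0 / 1e6
= 182.3355 MPa

182.3355


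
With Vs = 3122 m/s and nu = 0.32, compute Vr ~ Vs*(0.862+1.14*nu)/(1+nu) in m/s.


Numerator factor = 0.862 + 1.14*0.32 = 1.2268
Denominator = 1 + 0.32 = 1.32
Vr = 3122 * 1.2268 / 1.32 = 2901.57 m/s

2901.57


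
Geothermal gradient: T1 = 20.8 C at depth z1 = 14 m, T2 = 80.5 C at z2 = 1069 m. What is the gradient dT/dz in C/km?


dT = 80.5 - 20.8 = 59.7 C
dz = 1069 - 14 = 1055 m
gradient = dT/dz * 1000 = 59.7/1055 * 1000 = 56.5877 C/km

56.5877


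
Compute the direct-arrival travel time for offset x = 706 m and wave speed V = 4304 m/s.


t = x / V
= 706 / 4304
= 0.164 s

0.164


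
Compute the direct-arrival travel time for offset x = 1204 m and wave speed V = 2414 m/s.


t = x / V
= 1204 / 2414
= 0.4988 s

0.4988


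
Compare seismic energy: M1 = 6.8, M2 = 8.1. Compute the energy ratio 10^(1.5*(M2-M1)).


M2 - M1 = 8.1 - 6.8 = 1.3
1.5 * 1.3 = 1.95
ratio = 10^1.95 = 89.13

89.13


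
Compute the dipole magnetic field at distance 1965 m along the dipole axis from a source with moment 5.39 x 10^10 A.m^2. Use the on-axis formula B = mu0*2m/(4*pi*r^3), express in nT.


m = 5.39 x 10^10 = 53900000000 A.m^2
2m = 107800000000 A.m^2
r^3 = 1965^3 = 7587307125
B = (4pi*10^-7) * 107800000000 / (4*pi * 7587307125) * 1e9
= 135465.475223 / 95344913297.72 * 1e9
= 1420.7939 nT

1420.7939


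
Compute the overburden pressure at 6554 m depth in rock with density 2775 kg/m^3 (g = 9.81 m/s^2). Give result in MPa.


P = rho * g * z / 1e6
= 2775 * 9.81 * 6554 / 1e6
= 178417903.5 / 1e6
= 178.4179 MPa

178.4179


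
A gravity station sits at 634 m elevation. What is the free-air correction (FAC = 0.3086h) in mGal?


FAC = 0.3086 * h
= 0.3086 * 634
= 195.6524 mGal

195.6524


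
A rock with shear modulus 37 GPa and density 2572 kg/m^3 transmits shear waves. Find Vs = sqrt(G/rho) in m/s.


Convert G to Pa: G = 37e9 Pa
Compute G/rho = 37e9 / 2572 = 14385692.0684
Vs = sqrt(14385692.0684) = 3792.85 m/s

3792.85


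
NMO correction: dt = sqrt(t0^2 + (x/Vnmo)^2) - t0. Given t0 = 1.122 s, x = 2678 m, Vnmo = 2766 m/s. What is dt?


x/Vnmo = 2678/2766 = 0.968185
(x/Vnmo)^2 = 0.937382
t0^2 = 1.258884
sqrt(1.258884 + 0.937382) = 1.481981
dt = 1.481981 - 1.122 = 0.359981

0.359981


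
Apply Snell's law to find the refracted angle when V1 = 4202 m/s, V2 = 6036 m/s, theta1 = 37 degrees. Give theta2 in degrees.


sin(theta1) = sin(37 deg) = 0.601815
sin(theta2) = V2/V1 * sin(theta1) = 6036/4202 * 0.601815 = 0.864483
theta2 = arcsin(0.864483) = 59.8237 degrees

59.8237


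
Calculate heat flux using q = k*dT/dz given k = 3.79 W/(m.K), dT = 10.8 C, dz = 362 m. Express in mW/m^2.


q = k * dT / dz * 1000
= 3.79 * 10.8 / 362 * 1000
= 0.113072 * 1000
= 113.0718 mW/m^2

113.0718


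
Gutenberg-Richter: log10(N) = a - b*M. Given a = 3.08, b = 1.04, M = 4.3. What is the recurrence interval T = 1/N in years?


log10(N) = 3.08 - 1.04*4.3 = -1.392
N = 10^-1.392 = 0.040551
T = 1/N = 1/0.040551 = 24.6604 years

24.6604


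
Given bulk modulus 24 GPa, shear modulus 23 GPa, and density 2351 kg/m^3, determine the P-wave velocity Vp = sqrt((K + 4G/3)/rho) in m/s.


First compute the effective modulus:
K + 4G/3 = 24e9 + 4*23e9/3 = 54666666666.67 Pa
Then divide by density:
54666666666.67 / 2351 = 23252516.6596 Pa/(kg/m^3)
Take the square root:
Vp = sqrt(23252516.6596) = 4822.09 m/s

4822.09
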